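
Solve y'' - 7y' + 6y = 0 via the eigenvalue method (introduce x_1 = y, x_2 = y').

Let x_1 = y, x_2 = y'. Then x_1' = x_2 and x_2' = -6x_1 + 7x_2.
A = [[0,1],[-6,7]]; det(A-λI) = λ^2 - 7λ + 6.
Eigenvalues λ = 6, 1 with eigenvectors (1,6), (1,1).

y(t) = K_1e^(6t) + K_2e^(t)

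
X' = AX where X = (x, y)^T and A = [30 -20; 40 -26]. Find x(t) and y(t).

x(t) = -2c_1e^(2t)sin(4t) - c_1e^(2t)cos(4t) - c_2e^(2t)sin(4t) + 2c_2e^(2t)cos(4t), y(t) = -3c_1e^(2t)sin(4t) - c_1e^(2t)cos(4t) - c_2e^(2t)sin(4t) + 3c_2e^(2t)cos(4t)

Coefficient matrix A = [[30, -20], [40, -26]].
Characteristic polynomial det(A - λI) = λ^2 - 4λ + 20 = 0.
Eigenvalues λ = 2 ± 4i (complex conjugate pair).
For λ=2+4i: an eigenvector is (-1,-1) - i(-2,-3) = (-1 + 2i, -1 + 3i).
A real fundamental pair from Re and Im of e^((2+4i)t)v: X_1 = e^(2t)(cos(4t)·(-1,-1) + sin(4t)·(-2,-3)), X_2 = e^(2t)(sin(4t)·(-1,-1) - cos(4t)·(-2,-3)).
General solution: c_1X_1 + c_2X_2.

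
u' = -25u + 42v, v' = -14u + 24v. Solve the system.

u(t) = 3K_1e^(3t) - 2K_2e^(-4t), v(t) = 2K_1e^(3t) - K_2e^(-4t)

Coefficient matrix A = [[-25, 42], [-14, 24]].
Characteristic polynomial det(A - λI) = λ^2 + λ - 12 = 0.
Eigenvalues λ = 3, -4.
For λ=3: (A-λI) row 1 is [-28, 42], so an eigenvector is (3, 2).
For λ=-4: (A-λI) row 1 is [-21, 42], so an eigenvector is (-2, -1).
General solution: K_1e^(3t)(3,2) + K_2e^(-4t)(-2,-1).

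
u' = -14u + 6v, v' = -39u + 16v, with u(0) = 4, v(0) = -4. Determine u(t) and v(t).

Coefficient matrix A = [[-14, 6], [-39, 16]].
Characteristic polynomial det(A - λI) = λ^2 - 2λ + 10 = 0.
Eigenvalues λ = 1 ± 3i (complex conjugate pair).
For λ=1+3i: an eigenvector is (-1,-2) - i(1,3) = (-1 - i, -2 - 3i).
A real fundamental pair from Re and Im of e^((1+3i)t)v: X_1 = e^(t)(cos(3t)·(-1,-2) + sin(3t)·(1,3)), X_2 = e^(t)(sin(3t)·(-1,-2) - cos(3t)·(1,3)).
General solution: C_1X_1 + C_2X_2.
Applying u(0)=4, v(0)=-4 gives C_1=-16, C_2=12.

u(t) = -28e^(t)sin(3t) + 4e^(t)cos(3t), v(t) = -72e^(t)sin(3t) - 4e^(t)cos(3t)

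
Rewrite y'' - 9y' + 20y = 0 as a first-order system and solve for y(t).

Let x_1 = y, x_2 = y'. Then x_1' = x_2 and x_2' = -20x_1 + 9x_2.
A = [[0,1],[-20,9]]; det(A-λI) = λ^2 - 9λ + 20.
Eigenvalues λ = 4, 5 with eigenvectors (1,4), (1,5).

y(t) = c_1e^(4t) + c_2e^(5t)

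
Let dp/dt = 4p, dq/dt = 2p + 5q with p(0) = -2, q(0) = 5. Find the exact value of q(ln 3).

567

A = [[4,0],[2,5]]; eigenvalues λ = 5, 4.
Eigenvectors: (0,1) for λ=5, (-1,2) for λ=4.
From the initial condition, c_1 = 1, c_2 = 2.
q(ln 3) = (1)(3^5)(1) + (2)(3^4)(2) = 567.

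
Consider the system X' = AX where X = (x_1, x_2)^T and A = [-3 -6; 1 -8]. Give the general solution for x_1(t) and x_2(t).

x_1(t) = 2C_1e^(-6t) - 3C_2e^(-5t), x_2(t) = C_1e^(-6t) - C_2e^(-5t)

Coefficient matrix A = [[-3, -6], [1, -8]].
Characteristic polynomial det(A - λI) = λ^2 + 11λ + 30 = 0.
Eigenvalues λ = -6, -5.
For λ=-6: (A-λI) row 1 is [3, -6], so an eigenvector is (2, 1).
For λ=-5: (A-λI) row 1 is [2, -6], so an eigenvector is (-3, -1).
General solution: C_1e^(-6t)(2,1) + C_2e^(-5t)(-3,-1).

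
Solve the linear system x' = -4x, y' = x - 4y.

Coefficient matrix A = [[-4, 0], [1, -4]].
Characteristic polynomial det(A - λI) = λ^2 + 8λ + 16 = 0.
Single eigenvalue λ = -4 with algebraic multiplicity 2.
Eigenvector v = (0,-1); generalized eigenvector w with (A-λI)w=v is (-1,1).
General solution: e^(-4t)[c_1·v + c_2·(t·v + w)].

x(t) = -c_2e^(-4t), y(t) = -c_1e^(-4t) - c_2te^(-4t) + c_2e^(-4t)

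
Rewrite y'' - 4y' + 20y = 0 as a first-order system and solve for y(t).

y(t) = C_1e^(2t)cos(4t) + C_2e^(2t)sin(4t)

Let x_1 = y, x_2 = y'. Then x_1' = x_2 and x_2' = -20x_1 + 4x_2.
A = [[0,1],[-20,4]]; det(A-λI) = λ^2 - 4λ + 20.
Eigenvalues λ = 2 ± 4i.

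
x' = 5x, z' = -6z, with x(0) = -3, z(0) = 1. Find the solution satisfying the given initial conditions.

Coefficient matrix A = [[5, 0], [0, -6]].
Characteristic polynomial det(A - λI) = λ^2 + λ - 30 = 0.
Eigenvalues λ = -6, 5.
For λ=-6: (A-λI) row 1 is [11, 0], so an eigenvector is (0, 1).
For λ=5: (A-λI) row 2 is [0, -11], so an eigenvector is (-1, 0).
General solution: C_1e^(-6t)(0,1) + C_2e^(5t)(-1,0).
Applying x(0)=-3, z(0)=1 gives C_1=1, C_2=3.

x(t) = -3e^(5t), z(t) = e^(-6t)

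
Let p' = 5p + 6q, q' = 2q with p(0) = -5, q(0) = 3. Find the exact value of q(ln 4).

48

A = [[5,6],[0,2]]; eigenvalues λ = 5, 2.
Eigenvectors: (1,0) for λ=5, (2,-1) for λ=2.
From the initial condition, c_1 = 1, c_2 = -3.
q(ln 4) = (1)(4^5)(0) + (-3)(4^2)(-1) = 48.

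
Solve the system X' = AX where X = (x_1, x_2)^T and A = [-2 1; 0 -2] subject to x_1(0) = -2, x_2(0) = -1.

x_1(t) = -te^(-2t) - 2e^(-2t), x_2(t) = -e^(-2t)

Coefficient matrix A = [[-2, 1], [0, -2]].
Characteristic polynomial det(A - λI) = λ^2 + 4λ + 4 = 0.
Single eigenvalue λ = -2 with algebraic multiplicity 2.
Eigenvector v = (-1,0); generalized eigenvector w with (A-λI)w=v is (1,-1).
General solution: e^(-2t)[C_1·v + C_2·(t·v + w)].
Applying x_1(0)=-2, x_2(0)=-1 gives C_1=3, C_2=1.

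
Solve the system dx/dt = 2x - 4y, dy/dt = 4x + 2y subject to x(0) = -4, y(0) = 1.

Coefficient matrix A = [[2, -4], [4, 2]].
Characteristic polynomial det(A - λI) = λ^2 - 4λ + 20 = 0.
Eigenvalues λ = 2 ± 4i (complex conjugate pair).
For λ=2+4i: an eigenvector is (0,-1) - i(1,0) = (0 - i, -1).
A real fundamental pair from Re and Im of e^((2+4i)t)v: X_1 = e^(2t)(cos(4t)·(0,-1) + sin(4t)·(1,0)), X_2 = e^(2t)(sin(4t)·(0,-1) - cos(4t)·(1,0)).
General solution: C_1X_1 + C_2X_2.
Applying x(0)=-4, y(0)=1 gives C_1=-1, C_2=4.

x(t) = -e^(2t)sin(4t) - 4e^(2t)cos(4t), y(t) = -4e^(2t)sin(4t) + e^(2t)cos(4t)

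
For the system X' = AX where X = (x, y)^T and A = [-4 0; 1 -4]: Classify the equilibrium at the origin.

A = [[-4,0],[1,-4]]; det(A-λI) = λ^2 + 8λ + 16.
repeated λ = -4 with a single eigenvector.

stable improper node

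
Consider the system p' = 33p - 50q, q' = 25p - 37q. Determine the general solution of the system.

Coefficient matrix A = [[33, -50], [25, -37]].
Characteristic polynomial det(A - λI) = λ^2 + 4λ + 29 = 0.
Eigenvalues λ = -2 ± 5i (complex conjugate pair).
For λ=-2+5i: an eigenvector is (3,2) - i(1,1) = (3 - i, 2 - i).
A real fundamental pair from Re and Im of e^((-2+5i)t)v: X_1 = e^(-2t)(cos(5t)·(3,2) + sin(5t)·(1,1)), X_2 = e^(-2t)(sin(5t)·(3,2) - cos(5t)·(1,1)).
General solution: K_1X_1 + K_2X_2.

p(t) = K_1e^(-2t)sin(5t) + 3K_1e^(-2t)cos(5t) + 3K_2e^(-2t)sin(5t) - K_2e^(-2t)cos(5t), q(t) = K_1e^(-2t)sin(5t) + 2K_1e^(-2t)cos(5t) + 2K_2e^(-2t)sin(5t) - K_2e^(-2t)cos(5t)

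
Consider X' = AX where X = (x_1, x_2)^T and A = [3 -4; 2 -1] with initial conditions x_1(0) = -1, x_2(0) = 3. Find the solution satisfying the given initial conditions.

Coefficient matrix A = [[3, -4], [2, -1]].
Characteristic polynomial det(A - λI) = λ^2 - 2λ + 5 = 0.
Eigenvalues λ = 1 ± 2i (complex conjugate pair).
For λ=1+2i: an eigenvector is (-1,-1) - i(1,0) = (-1 - i, -1).
A real fundamental pair from Re and Im of e^((1+2i)t)v: X_1 = e^(t)(cos(2t)·(-1,-1) + sin(2t)·(1,0)), X_2 = e^(t)(sin(2t)·(-1,-1) - cos(2t)·(1,0)).
General solution: c_1X_1 + c_2X_2.
Applying x_1(0)=-1, x_2(0)=3 gives c_1=-3, c_2=4.

x_1(t) = -7e^(t)sin(2t) - e^(t)cos(2t), x_2(t) = -4e^(t)sin(2t) + 3e^(t)cos(2t)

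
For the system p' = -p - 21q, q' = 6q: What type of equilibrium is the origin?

A = [[-1,-21],[0,6]]; det(A-λI) = λ^2 - 5λ - 6.
λ = 6, -1: opposite signs.

saddle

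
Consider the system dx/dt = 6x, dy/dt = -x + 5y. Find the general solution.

x(t) = -C_1e^(6t), y(t) = C_1e^(6t) + C_2e^(5t)

Coefficient matrix A = [[6, 0], [-1, 5]].
Characteristic polynomial det(A - λI) = λ^2 - 11λ + 30 = 0.
Eigenvalues λ = 6, 5.
For λ=6: (A-λI) row 2 is [-1, -1], so an eigenvector is (-1, 1).
For λ=5: (A-λI) row 1 is [1, 0], so an eigenvector is (0, 1).
General solution: C_1e^(6t)(-1,1) + C_2e^(5t)(0,1).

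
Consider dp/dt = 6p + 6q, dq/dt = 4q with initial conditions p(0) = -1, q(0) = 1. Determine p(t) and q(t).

p(t) = 2e^(6t) - 3e^(4t), q(t) = e^(4t)

Coefficient matrix A = [[6, 6], [0, 4]].
Characteristic polynomial det(A - λI) = λ^2 - 10λ + 24 = 0.
Eigenvalues λ = 6, 4.
For λ=6: (A-λI) row 1 is [0, 6], so an eigenvector is (-1, 0).
For λ=4: (A-λI) row 1 is [2, 6], so an eigenvector is (3, -1).
General solution: c_1e^(6t)(-1,0) + c_2e^(4t)(3,-1).
Applying p(0)=-1, q(0)=1 gives c_1=-2, c_2=-1.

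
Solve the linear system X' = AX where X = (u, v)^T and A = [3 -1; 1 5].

u(t) = -c_1e^(4t) - c_2te^(4t) + 2c_2e^(4t), v(t) = c_1e^(4t) + c_2te^(4t) - c_2e^(4t)

Coefficient matrix A = [[3, -1], [1, 5]].
Characteristic polynomial det(A - λI) = λ^2 - 8λ + 16 = 0.
Single eigenvalue λ = 4 with algebraic multiplicity 2.
Eigenvector v = (-1,1); generalized eigenvector w with (A-λI)w=v is (2,-1).
General solution: e^(4t)[c_1·v + c_2·(t·v + w)].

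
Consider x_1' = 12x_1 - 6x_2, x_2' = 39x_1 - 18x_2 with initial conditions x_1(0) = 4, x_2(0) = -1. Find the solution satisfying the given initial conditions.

x_1(t) = 22e^(-3t)sin(3t) + 4e^(-3t)cos(3t), x_2(t) = 57e^(-3t)sin(3t) - e^(-3t)cos(3t)

Coefficient matrix A = [[12, -6], [39, -18]].
Characteristic polynomial det(A - λI) = λ^2 + 6λ + 18 = 0.
Eigenvalues λ = -3 ± 3i (complex conjugate pair).
For λ=-3+3i: an eigenvector is (-1,-2) - i(-1,-3) = (-1 + i, -2 + 3i).
A real fundamental pair from Re and Im of e^((-3+3i)t)v: X_1 = e^(-3t)(cos(3t)·(-1,-2) + sin(3t)·(-1,-3)), X_2 = e^(-3t)(sin(3t)·(-1,-2) - cos(3t)·(-1,-3)).
General solution: K_1X_1 + K_2X_2.
Applying x_1(0)=4, x_2(0)=-1 gives K_1=-13, K_2=-9.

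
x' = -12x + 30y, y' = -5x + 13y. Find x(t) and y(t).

Coefficient matrix A = [[-12, 30], [-5, 13]].
Characteristic polynomial det(A - λI) = λ^2 - λ - 6 = 0.
Eigenvalues λ = 3, -2.
For λ=3: (A-λI) row 1 is [-15, 30], so an eigenvector is (2, 1).
For λ=-2: (A-λI) row 1 is [-10, 30], so an eigenvector is (-3, -1).
General solution: K_1e^(3t)(2,1) + K_2e^(-2t)(-3,-1).

x(t) = 2K_1e^(3t) - 3K_2e^(-2t), y(t) = K_1e^(3t) - K_2e^(-2t)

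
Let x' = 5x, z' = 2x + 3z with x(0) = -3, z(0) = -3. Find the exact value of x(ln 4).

-3072

A = [[5,0],[2,3]]; eigenvalues λ = 3, 5.
Eigenvectors: (0,1) for λ=3, (-1,-1) for λ=5.
From the initial condition, c_1 = 0, c_2 = 3.
x(ln 4) = (0)(4^3)(0) + (3)(4^5)(-1) = -3072.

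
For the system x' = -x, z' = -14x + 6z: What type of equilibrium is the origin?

A = [[-1,0],[-14,6]]; det(A-λI) = λ^2 - 5λ - 6.
λ = 6, -1: opposite signs.

saddle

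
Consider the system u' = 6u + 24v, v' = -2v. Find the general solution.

Coefficient matrix A = [[6, 24], [0, -2]].
Characteristic polynomial det(A - λI) = λ^2 - 4λ - 12 = 0.
Eigenvalues λ = -2, 6.
For λ=-2: (A-λI) row 1 is [8, 24], so an eigenvector is (3, -1).
For λ=6: (A-λI) row 1 is [0, 24], so an eigenvector is (1, 0).
General solution: c_1e^(-2t)(3,-1) + c_2e^(6t)(1,0).

u(t) = 3c_1e^(-2t) + c_2e^(6t), v(t) = -c_1e^(-2t)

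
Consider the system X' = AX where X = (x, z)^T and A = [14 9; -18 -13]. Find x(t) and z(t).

Coefficient matrix A = [[14, 9], [-18, -13]].
Characteristic polynomial det(A - λI) = λ^2 - λ - 20 = 0.
Eigenvalues λ = 5, -4.
For λ=5: (A-λI) row 1 is [9, 9], so an eigenvector is (-1, 1).
For λ=-4: (A-λI) row 1 is [18, 9], so an eigenvector is (1, -2).
General solution: c_1e^(5t)(-1,1) + c_2e^(-4t)(1,-2).

x(t) = -c_1e^(5t) + c_2e^(-4t), z(t) = c_1e^(5t) - 2c_2e^(-4t)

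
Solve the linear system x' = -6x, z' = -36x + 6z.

Coefficient matrix A = [[-6, 0], [-36, 6]].
Characteristic polynomial det(A - λI) = λ^2 - 36 = 0.
Eigenvalues λ = 6, -6.
For λ=6: (A-λI) row 1 is [-12, 0], so an eigenvector is (0, 1).
For λ=-6: (A-λI) row 2 is [-36, 12], so an eigenvector is (1, 3).
General solution: C_1e^(6t)(0,1) + C_2e^(-6t)(1,3).

x(t) = C_2e^(-6t), z(t) = C_1e^(6t) + 3C_2e^(-6t)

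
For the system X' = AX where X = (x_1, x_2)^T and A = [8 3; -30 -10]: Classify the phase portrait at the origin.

A = [[8,3],[-30,-10]]; det(A-λI) = λ^2 + 2λ + 10.
λ = -1 ± 3i: negative real part.

stable spiral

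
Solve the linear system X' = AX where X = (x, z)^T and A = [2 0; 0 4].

x(t) = K_2e^(2t), z(t) = -K_1e^(4t)

Coefficient matrix A = [[2, 0], [0, 4]].
Characteristic polynomial det(A - λI) = λ^2 - 6λ + 8 = 0.
Eigenvalues λ = 4, 2.
For λ=4: (A-λI) row 1 is [-2, 0], so an eigenvector is (0, -1).
For λ=2: (A-λI) row 2 is [0, 2], so an eigenvector is (1, 0).
General solution: K_1e^(4t)(0,-1) + K_2e^(2t)(1,0).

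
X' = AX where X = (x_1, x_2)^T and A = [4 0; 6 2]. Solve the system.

x_1(t) = -c_2e^(4t), x_2(t) = -c_1e^(2t) - 3c_2e^(4t)

Coefficient matrix A = [[4, 0], [6, 2]].
Characteristic polynomial det(A - λI) = λ^2 - 6λ + 8 = 0.
Eigenvalues λ = 2, 4.
For λ=2: (A-λI) row 1 is [2, 0], so an eigenvector is (0, -1).
For λ=4: (A-λI) row 2 is [6, -2], so an eigenvector is (-1, -3).
General solution: c_1e^(2t)(0,-1) + c_2e^(4t)(-1,-3).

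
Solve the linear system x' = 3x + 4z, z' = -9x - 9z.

Coefficient matrix A = [[3, 4], [-9, -9]].
Characteristic polynomial det(A - λI) = λ^2 + 6λ + 9 = 0.
Single eigenvalue λ = -3 with algebraic multiplicity 2.
Eigenvector v = (-2,3); generalized eigenvector w with (A-λI)w=v is (-1,1).
General solution: e^(-3t)[C_1·v + C_2·(t·v + w)].

x(t) = -2C_1e^(-3t) - 2C_2te^(-3t) - C_2e^(-3t), z(t) = 3C_1e^(-3t) + 3C_2te^(-3t) + C_2e^(-3t)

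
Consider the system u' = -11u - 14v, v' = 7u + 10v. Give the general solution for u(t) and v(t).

u(t) = -2C_1e^(-4t) - C_2e^(3t), v(t) = C_1e^(-4t) + C_2e^(3t)

Coefficient matrix A = [[-11, -14], [7, 10]].
Characteristic polynomial det(A - λI) = λ^2 + λ - 12 = 0.
Eigenvalues λ = -4, 3.
For λ=-4: (A-λI) row 1 is [-7, -14], so an eigenvector is (-2, 1).
For λ=3: (A-λI) row 1 is [-14, -14], so an eigenvector is (-1, 1).
General solution: C_1e^(-4t)(-2,1) + C_2e^(3t)(-1,1).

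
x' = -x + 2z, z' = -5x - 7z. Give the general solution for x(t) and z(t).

Coefficient matrix A = [[-1, 2], [-5, -7]].
Characteristic polynomial det(A - λI) = λ^2 + 8λ + 17 = 0.
Eigenvalues λ = -4 ± i (complex conjugate pair).
For λ=-4+i: an eigenvector is (-1,2) - i(1,-1) = (-1 - i, 2 + i).
A real fundamental pair from Re and Im of e^((-4+i)t)v: X_1 = e^(-4t)(cos(t)·(-1,2) + sin(t)·(1,-1)), X_2 = e^(-4t)(sin(t)·(-1,2) - cos(t)·(1,-1)).
General solution: c_1X_1 + c_2X_2.

x(t) = c_1e^(-4t)sin(t) - c_1e^(-4t)cos(t) - c_2e^(-4t)sin(t) - c_2e^(-4t)cos(t), z(t) = -c_1e^(-4t)sin(t) + 2c_1e^(-4t)cos(t) + 2c_2e^(-4t)sin(t) + c_2e^(-4t)cos(t)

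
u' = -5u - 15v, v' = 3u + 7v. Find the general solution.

u(t) = C_1e^(t)sin(3t) + 2C_1e^(t)cos(3t) + 2C_2e^(t)sin(3t) - C_2e^(t)cos(3t), v(t) = -C_1e^(t)cos(3t) - C_2e^(t)sin(3t)

Coefficient matrix A = [[-5, -15], [3, 7]].
Characteristic polynomial det(A - λI) = λ^2 - 2λ + 10 = 0.
Eigenvalues λ = 1 ± 3i (complex conjugate pair).
For λ=1+3i: an eigenvector is (2,-1) - i(1,0) = (2 - i, -1).
A real fundamental pair from Re and Im of e^((1+3i)t)v: X_1 = e^(t)(cos(3t)·(2,-1) + sin(3t)·(1,0)), X_2 = e^(t)(sin(3t)·(2,-1) - cos(3t)·(1,0)).
General solution: C_1X_1 + C_2X_2.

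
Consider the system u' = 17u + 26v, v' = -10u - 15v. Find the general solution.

Coefficient matrix A = [[17, 26], [-10, -15]].
Characteristic polynomial det(A - λI) = λ^2 - 2λ + 5 = 0.
Eigenvalues λ = 1 ± 2i (complex conjugate pair).
For λ=1+2i: an eigenvector is (3,-2) - i(-2,1) = (3 + 2i, -2 - i).
A real fundamental pair from Re and Im of e^((1+2i)t)v: X_1 = e^(t)(cos(2t)·(3,-2) + sin(2t)·(-2,1)), X_2 = e^(t)(sin(2t)·(3,-2) - cos(2t)·(-2,1)).
General solution: c_1X_1 + c_2X_2.

u(t) = -2c_1e^(t)sin(2t) + 3c_1e^(t)cos(2t) + 3c_2e^(t)sin(2t) + 2c_2e^(t)cos(2t), v(t) = c_1e^(t)sin(2t) - 2c_1e^(t)cos(2t) - 2c_2e^(t)sin(2t) - c_2e^(t)cos(2t)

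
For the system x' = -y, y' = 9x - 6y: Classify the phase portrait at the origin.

stable improper node

A = [[0,-1],[9,-6]]; det(A-λI) = λ^2 + 6λ + 9.
repeated λ = -3 with a single eigenvector.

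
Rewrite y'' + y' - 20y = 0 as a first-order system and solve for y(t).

Let x_1 = y, x_2 = y'. Then x_1' = x_2 and x_2' = 20x_1 - x_2.
A = [[0,1],[20,-1]]; det(A-λI) = λ^2 + λ - 20.
Eigenvalues λ = 4, -5 with eigenvectors (1,4), (1,-5).

y(t) = C_1e^(4t) + C_2e^(-5t)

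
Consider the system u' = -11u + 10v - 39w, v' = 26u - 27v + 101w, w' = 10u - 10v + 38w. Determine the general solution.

u(t) = K_1e^(-t) + 2K_2e^(3t) - K_3e^(-2t), v(t) = K_1e^(-t) - 5K_2e^(3t) + 3K_3e^(-2t), w(t) = -2K_2e^(3t) + K_3e^(-2t)

Coefficient matrix A = [[-11, 10, -39], [26, -27, 101], [10, -10, 38]].
det(A - λI) = 0 gives eigenvalues λ = -1, 3, -2.
For λ=-1: eigenvector (1,1,0).
For λ=3: eigenvector (2,-5,-2).
For λ=-2: eigenvector (-1,3,1).
General solution: K_1e^(-t)(1,1,0) + K_2e^(3t)(2,-5,-2) + K_3e^(-2t)(-1,3,1).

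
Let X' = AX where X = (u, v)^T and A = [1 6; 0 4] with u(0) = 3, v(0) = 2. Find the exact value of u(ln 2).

A = [[1,6],[0,4]]; eigenvalues λ = 1, 4.
Eigenvectors: (-1,0) for λ=1, (-2,-1) for λ=4.
From the initial condition, c_1 = 1, c_2 = -2.
u(ln 2) = (1)(2^1)(-1) + (-2)(2^4)(-2) = 62.

62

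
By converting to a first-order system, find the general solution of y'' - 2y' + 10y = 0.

y(t) = C_1e^(t)cos(3t) + C_2e^(t)sin(3t)

Let x_1 = y, x_2 = y'. Then x_1' = x_2 and x_2' = -10x_1 + 2x_2.
A = [[0,1],[-10,2]]; det(A-λI) = λ^2 - 2λ + 10.
Eigenvalues λ = 1 ± 3i.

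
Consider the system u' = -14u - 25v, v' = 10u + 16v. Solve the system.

Coefficient matrix A = [[-14, -25], [10, 16]].
Characteristic polynomial det(A - λI) = λ^2 - 2λ + 26 = 0.
Eigenvalues λ = 1 ± 5i (complex conjugate pair).
For λ=1+5i: an eigenvector is (1,-1) - i(2,-1) = (1 - 2i, -1 + i).
A real fundamental pair from Re and Im of e^((1+5i)t)v: X_1 = e^(t)(cos(5t)·(1,-1) + sin(5t)·(2,-1)), X_2 = e^(t)(sin(5t)·(1,-1) - cos(5t)·(2,-1)).
General solution: K_1X_1 + K_2X_2.

u(t) = 2K_1e^(t)sin(5t) + K_1e^(t)cos(5t) + K_2e^(t)sin(5t) - 2K_2e^(t)cos(5t), v(t) = -K_1e^(t)sin(5t) - K_1e^(t)cos(5t) - K_2e^(t)sin(5t) + K_2e^(t)cos(5t)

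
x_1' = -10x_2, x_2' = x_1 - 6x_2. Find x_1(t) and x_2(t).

x_1(t) = 3C_1e^(-3t)sin(t) + C_1e^(-3t)cos(t) + C_2e^(-3t)sin(t) - 3C_2e^(-3t)cos(t), x_2(t) = C_1e^(-3t)sin(t) - C_2e^(-3t)cos(t)

Coefficient matrix A = [[0, -10], [1, -6]].
Characteristic polynomial det(A - λI) = λ^2 + 6λ + 10 = 0.
Eigenvalues λ = -3 ± i (complex conjugate pair).
For λ=-3+i: an eigenvector is (1,0) - i(3,1) = (1 - 3i, 0 - i).
A real fundamental pair from Re and Im of e^((-3+i)t)v: X_1 = e^(-3t)(cos(t)·(1,0) + sin(t)·(3,1)), X_2 = e^(-3t)(sin(t)·(1,0) - cos(t)·(3,1)).
General solution: C_1X_1 + C_2X_2.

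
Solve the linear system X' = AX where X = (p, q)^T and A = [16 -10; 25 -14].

Coefficient matrix A = [[16, -10], [25, -14]].
Characteristic polynomial det(A - λI) = λ^2 - 2λ + 26 = 0.
Eigenvalues λ = 1 ± 5i (complex conjugate pair).
For λ=1+5i: an eigenvector is (1,2) - i(-1,-1) = (1 + i, 2 + i).
A real fundamental pair from Re and Im of e^((1+5i)t)v: X_1 = e^(t)(cos(5t)·(1,2) + sin(5t)·(-1,-1)), X_2 = e^(t)(sin(5t)·(1,2) - cos(5t)·(-1,-1)).
General solution: K_1X_1 + K_2X_2.

p(t) = -K_1e^(t)sin(5t) + K_1e^(t)cos(5t) + K_2e^(t)sin(5t) + K_2e^(t)cos(5t), q(t) = -K_1e^(t)sin(5t) + 2K_1e^(t)cos(5t) + 2K_2e^(t)sin(5t) + K_2e^(t)cos(5t)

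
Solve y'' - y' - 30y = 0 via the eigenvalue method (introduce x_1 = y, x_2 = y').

Let x_1 = y, x_2 = y'. Then x_1' = x_2 and x_2' = 30x_1 + x_2.
A = [[0,1],[30,1]]; det(A-λI) = λ^2 - λ - 30.
Eigenvalues λ = 6, -5 with eigenvectors (1,6), (1,-5).

y(t) = C_1e^(6t) + C_2e^(-5t)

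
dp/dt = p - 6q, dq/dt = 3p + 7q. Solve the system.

p(t) = -c_1e^(4t)sin(3t) + c_1e^(4t)cos(3t) + c_2e^(4t)sin(3t) + c_2e^(4t)cos(3t), q(t) = c_1e^(4t)sin(3t) - c_2e^(4t)cos(3t)

Coefficient matrix A = [[1, -6], [3, 7]].
Characteristic polynomial det(A - λI) = λ^2 - 8λ + 25 = 0.
Eigenvalues λ = 4 ± 3i (complex conjugate pair).
For λ=4+3i: an eigenvector is (1,0) - i(-1,1) = (1 + i, 0 - i).
A real fundamental pair from Re and Im of e^((4+3i)t)v: X_1 = e^(4t)(cos(3t)·(1,0) + sin(3t)·(-1,1)), X_2 = e^(4t)(sin(3t)·(1,0) - cos(3t)·(-1,1)).
General solution: c_1X_1 + c_2X_2.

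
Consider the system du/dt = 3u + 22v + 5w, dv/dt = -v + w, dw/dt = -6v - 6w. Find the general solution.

u(t) = c_1e^(3t) - 2c_2e^(-3t) + c_3e^(-4t), v(t) = c_2e^(-3t) - c_3e^(-4t), w(t) = -2c_2e^(-3t) + 3c_3e^(-4t)

Coefficient matrix A = [[3, 22, 5], [0, -1, 1], [0, -6, -6]].
det(A - λI) = 0 gives eigenvalues λ = 3, -3, -4.
For λ=3: eigenvector (1,0,0).
For λ=-3: eigenvector (-2,1,-2).
For λ=-4: eigenvector (1,-1,3).
General solution: c_1e^(3t)(1,0,0) + c_2e^(-3t)(-2,1,-2) + c_3e^(-4t)(1,-1,3).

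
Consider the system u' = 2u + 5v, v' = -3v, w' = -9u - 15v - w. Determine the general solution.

u(t) = c_1e^(2t) - c_3e^(-3t), v(t) = c_3e^(-3t), w(t) = -3c_1e^(2t) + c_2e^(-t) + 3c_3e^(-3t)

Coefficient matrix A = [[2, 5, 0], [0, -3, 0], [-9, -15, -1]].
det(A - λI) = 0 gives eigenvalues λ = 2, -1, -3.
For λ=2: eigenvector (1,0,-3).
For λ=-1: eigenvector (0,0,1).
For λ=-3: eigenvector (-1,1,3).
General solution: c_1e^(2t)(1,0,-3) + c_2e^(-t)(0,0,1) + c_3e^(-3t)(-1,1,3).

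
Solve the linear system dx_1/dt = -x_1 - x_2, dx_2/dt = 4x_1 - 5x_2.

x_1(t) = -c_1e^(-3t) - c_2te^(-3t) - 2c_2e^(-3t), x_2(t) = -2c_1e^(-3t) - 2c_2te^(-3t) - 3c_2e^(-3t)

Coefficient matrix A = [[-1, -1], [4, -5]].
Characteristic polynomial det(A - λI) = λ^2 + 6λ + 9 = 0.
Single eigenvalue λ = -3 with algebraic multiplicity 2.
Eigenvector v = (-1,-2); generalized eigenvector w with (A-λI)w=v is (-2,-3).
General solution: e^(-3t)[c_1·v + c_2·(t·v + w)].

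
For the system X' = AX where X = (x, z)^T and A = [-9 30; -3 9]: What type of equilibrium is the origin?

center

A = [[-9,30],[-3,9]]; det(A-λI) = λ^2 + 9.
λ = 0 ± 3i: zero real part.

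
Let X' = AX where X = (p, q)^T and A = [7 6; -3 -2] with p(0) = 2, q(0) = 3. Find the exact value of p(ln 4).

2528

A = [[7,6],[-3,-2]]; eigenvalues λ = 4, 1.
Eigenvectors: (-2,1) for λ=4, (1,-1) for λ=1.
From the initial condition, c_1 = -5, c_2 = -8.
p(ln 4) = (-5)(4^4)(-2) + (-8)(4^1)(1) = 2528.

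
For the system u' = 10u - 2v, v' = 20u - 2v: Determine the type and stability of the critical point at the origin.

unstable spiral

A = [[10,-2],[20,-2]]; det(A-λI) = λ^2 - 8λ + 20.
λ = 4 ± 2i: positive real part.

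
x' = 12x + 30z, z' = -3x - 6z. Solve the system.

x(t) = 3C_1e^(3t)sin(3t) + C_1e^(3t)cos(3t) + C_2e^(3t)sin(3t) - 3C_2e^(3t)cos(3t), z(t) = -C_1e^(3t)sin(3t) + C_2e^(3t)cos(3t)

Coefficient matrix A = [[12, 30], [-3, -6]].
Characteristic polynomial det(A - λI) = λ^2 - 6λ + 18 = 0.
Eigenvalues λ = 3 ± 3i (complex conjugate pair).
For λ=3+3i: an eigenvector is (1,0) - i(3,-1) = (1 - 3i, 0 + i).
A real fundamental pair from Re and Im of e^((3+3i)t)v: X_1 = e^(3t)(cos(3t)·(1,0) + sin(3t)·(3,-1)), X_2 = e^(3t)(sin(3t)·(1,0) - cos(3t)·(3,-1)).
General solution: C_1X_1 + C_2X_2.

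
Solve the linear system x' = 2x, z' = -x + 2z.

Coefficient matrix A = [[2, 0], [-1, 2]].
Characteristic polynomial det(A - λI) = λ^2 - 4λ + 4 = 0.
Single eigenvalue λ = 2 with algebraic multiplicity 2.
Eigenvector v = (0,-1); generalized eigenvector w with (A-λI)w=v is (1,2).
General solution: e^(2t)[C_1·v + C_2·(t·v + w)].

x(t) = C_2e^(2t), z(t) = -C_1e^(2t) - C_2te^(2t) + 2C_2e^(2t)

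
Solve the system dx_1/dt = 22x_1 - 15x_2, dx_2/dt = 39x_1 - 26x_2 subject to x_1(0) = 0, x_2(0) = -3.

Coefficient matrix A = [[22, -15], [39, -26]].
Characteristic polynomial det(A - λI) = λ^2 + 4λ + 13 = 0.
Eigenvalues λ = -2 ± 3i (complex conjugate pair).
For λ=-2+3i: an eigenvector is (-1,-2) - i(2,3) = (-1 - 2i, -2 - 3i).
A real fundamental pair from Re and Im of e^((-2+3i)t)v: X_1 = e^(-2t)(cos(3t)·(-1,-2) + sin(3t)·(2,3)), X_2 = e^(-2t)(sin(3t)·(-1,-2) - cos(3t)·(2,3)).
General solution: K_1X_1 + K_2X_2.
Applying x_1(0)=0, x_2(0)=-3 gives K_1=6, K_2=-3.

x_1(t) = 15e^(-2t)sin(3t), x_2(t) = 24e^(-2t)sin(3t) - 3e^(-2t)cos(3t)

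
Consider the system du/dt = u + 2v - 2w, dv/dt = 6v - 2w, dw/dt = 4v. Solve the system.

u(t) = K_2e^(t) - 2K_3e^(2t), v(t) = K_1e^(4t) + K_3e^(2t), w(t) = K_1e^(4t) + 2K_3e^(2t)

Coefficient matrix A = [[1, 2, -2], [0, 6, -2], [0, 4, 0]].
det(A - λI) = 0 gives eigenvalues λ = 4, 1, 2.
For λ=4: eigenvector (0,1,1).
For λ=1: eigenvector (1,0,0).
For λ=2: eigenvector (-2,1,2).
General solution: K_1e^(4t)(0,1,1) + K_2e^(t)(1,0,0) + K_3e^(2t)(-2,1,2).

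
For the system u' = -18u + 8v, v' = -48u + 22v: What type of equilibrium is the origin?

saddle

A = [[-18,8],[-48,22]]; det(A-λI) = λ^2 - 4λ - 12.
λ = 6, -2: opposite signs.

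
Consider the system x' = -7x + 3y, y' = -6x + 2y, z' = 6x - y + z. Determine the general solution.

Coefficient matrix A = [[-7, 3, 0], [-6, 2, 0], [6, -1, 1]].
det(A - λI) = 0 gives eigenvalues λ = -1, -4, 1.
For λ=-1: eigenvector (-1,-2,2).
For λ=-4: eigenvector (1,1,-1).
For λ=1: eigenvector (0,0,1).
General solution: K_1e^(-t)(-1,-2,2) + K_2e^(-4t)(1,1,-1) + K_3e^(t)(0,0,1).

x(t) = -K_1e^(-t) + K_2e^(-4t), y(t) = -2K_1e^(-t) + K_2e^(-4t), z(t) = 2K_1e^(-t) - K_2e^(-4t) + K_3e^(t)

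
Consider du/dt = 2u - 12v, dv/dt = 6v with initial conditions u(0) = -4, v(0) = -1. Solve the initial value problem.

u(t) = 3e^(6t) - 7e^(2t), v(t) = -e^(6t)

Coefficient matrix A = [[2, -12], [0, 6]].
Characteristic polynomial det(A - λI) = λ^2 - 8λ + 12 = 0.
Eigenvalues λ = 6, 2.
For λ=6: (A-λI) row 1 is [-4, -12], so an eigenvector is (3, -1).
For λ=2: (A-λI) row 1 is [0, -12], so an eigenvector is (-1, 0).
General solution: c_1e^(6t)(3,-1) + c_2e^(2t)(-1,0).
Applying u(0)=-4, v(0)=-1 gives c_1=1, c_2=7.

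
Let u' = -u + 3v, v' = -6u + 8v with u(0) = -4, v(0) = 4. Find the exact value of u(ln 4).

A = [[-1,3],[-6,8]]; eigenvalues λ = 2, 5.
Eigenvectors: (1,1) for λ=2, (-1,-2) for λ=5.
From the initial condition, c_1 = -12, c_2 = -8.
u(ln 4) = (-12)(4^2)(1) + (-8)(4^5)(-1) = 8000.

8000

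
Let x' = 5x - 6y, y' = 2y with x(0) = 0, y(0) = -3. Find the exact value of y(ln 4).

A = [[5,-6],[0,2]]; eigenvalues λ = 2, 5.
Eigenvectors: (2,1) for λ=2, (1,0) for λ=5.
From the initial condition, c_1 = -3, c_2 = 6.
y(ln 4) = (-3)(4^2)(1) + (6)(4^5)(0) = -48.

-48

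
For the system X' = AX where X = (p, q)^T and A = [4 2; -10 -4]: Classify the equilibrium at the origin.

A = [[4,2],[-10,-4]]; det(A-λI) = λ^2 + 4.
λ = 0 ± 2i: zero real part.

center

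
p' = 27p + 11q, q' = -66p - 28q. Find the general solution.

Coefficient matrix A = [[27, 11], [-66, -28]].
Characteristic polynomial det(A - λI) = λ^2 + λ - 30 = 0.
Eigenvalues λ = -6, 5.
For λ=-6: (A-λI) row 1 is [33, 11], so an eigenvector is (-1, 3).
For λ=5: (A-λI) row 1 is [22, 11], so an eigenvector is (1, -2).
General solution: c_1e^(-6t)(-1,3) + c_2e^(5t)(1,-2).

p(t) = -c_1e^(-6t) + c_2e^(5t), q(t) = 3c_1e^(-6t) - 2c_2e^(5t)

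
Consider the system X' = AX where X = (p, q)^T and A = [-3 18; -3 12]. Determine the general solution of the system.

Coefficient matrix A = [[-3, 18], [-3, 12]].
Characteristic polynomial det(A - λI) = λ^2 - 9λ + 18 = 0.
Eigenvalues λ = 6, 3.
For λ=6: (A-λI) row 1 is [-9, 18], so an eigenvector is (-2, -1).
For λ=3: (A-λI) row 1 is [-6, 18], so an eigenvector is (-3, -1).
General solution: K_1e^(6t)(-2,-1) + K_2e^(3t)(-3,-1).

p(t) = -2K_1e^(6t) - 3K_2e^(3t), q(t) = -K_1e^(6t) - K_2e^(3t)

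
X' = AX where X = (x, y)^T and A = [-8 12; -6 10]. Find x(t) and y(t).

x(t) = -2C_1e^(-2t) + C_2e^(4t), y(t) = -C_1e^(-2t) + C_2e^(4t)

Coefficient matrix A = [[-8, 12], [-6, 10]].
Characteristic polynomial det(A - λI) = λ^2 - 2λ - 8 = 0.
Eigenvalues λ = -2, 4.
For λ=-2: (A-λI) row 1 is [-6, 12], so an eigenvector is (-2, -1).
For λ=4: (A-λI) row 1 is [-12, 12], so an eigenvector is (1, 1).
General solution: C_1e^(-2t)(-2,-1) + C_2e^(4t)(1,1).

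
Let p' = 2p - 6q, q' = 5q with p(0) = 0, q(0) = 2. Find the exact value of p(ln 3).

A = [[2,-6],[0,5]]; eigenvalues λ = 5, 2.
Eigenvectors: (2,-1) for λ=5, (1,0) for λ=2.
From the initial condition, c_1 = -2, c_2 = 4.
p(ln 3) = (-2)(3^5)(2) + (4)(3^2)(1) = -936.

-936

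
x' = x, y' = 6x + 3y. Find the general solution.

x(t) = -K_1e^(t), y(t) = 3K_1e^(t) + K_2e^(3t)

Coefficient matrix A = [[1, 0], [6, 3]].
Characteristic polynomial det(A - λI) = λ^2 - 4λ + 3 = 0.
Eigenvalues λ = 1, 3.
For λ=1: (A-λI) row 2 is [6, 2], so an eigenvector is (-1, 3).
For λ=3: (A-λI) row 1 is [-2, 0], so an eigenvector is (0, 1).
General solution: K_1e^(t)(-1,3) + K_2e^(3t)(0,1).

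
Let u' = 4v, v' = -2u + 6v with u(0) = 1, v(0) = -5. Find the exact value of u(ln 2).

A = [[0,4],[-2,6]]; eigenvalues λ = 4, 2.
Eigenvectors: (1,1) for λ=4, (-2,-1) for λ=2.
From the initial condition, c_1 = -11, c_2 = -6.
u(ln 2) = (-11)(2^4)(1) + (-6)(2^2)(-2) = -128.

-128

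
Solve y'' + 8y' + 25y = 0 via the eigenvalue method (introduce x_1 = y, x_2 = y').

Let x_1 = y, x_2 = y'. Then x_1' = x_2 and x_2' = -25x_1 - 8x_2.
A = [[0,1],[-25,-8]]; det(A-λI) = λ^2 + 8λ + 25.
Eigenvalues λ = -4 ± 3i.

y(t) = C_1e^(-4t)cos(3t) + C_2e^(-4t)sin(3t)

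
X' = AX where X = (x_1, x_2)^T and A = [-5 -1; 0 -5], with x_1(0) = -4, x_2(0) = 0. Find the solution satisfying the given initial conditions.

x_1(t) = -4e^(-5t), x_2(t) = 0

Coefficient matrix A = [[-5, -1], [0, -5]].
Characteristic polynomial det(A - λI) = λ^2 + 10λ + 25 = 0.
Single eigenvalue λ = -5 with algebraic multiplicity 2.
Eigenvector v = (1,0); generalized eigenvector w with (A-λI)w=v is (1,-1).
General solution: e^(-5t)[C_1·v + C_2·(t·v + w)].
Applying x_1(0)=-4, x_2(0)=0 gives C_1=-4, C_2=0.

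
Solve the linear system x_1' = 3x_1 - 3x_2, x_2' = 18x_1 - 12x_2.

x_1(t) = -c_1e^(-6t) + c_2e^(-3t), x_2(t) = -3c_1e^(-6t) + 2c_2e^(-3t)

Coefficient matrix A = [[3, -3], [18, -12]].
Characteristic polynomial det(A - λI) = λ^2 + 9λ + 18 = 0.
Eigenvalues λ = -6, -3.
For λ=-6: (A-λI) row 1 is [9, -3], so an eigenvector is (-1, -3).
For λ=-3: (A-λI) row 1 is [6, -3], so an eigenvector is (1, 2).
General solution: c_1e^(-6t)(-1,-3) + c_2e^(-3t)(1,2).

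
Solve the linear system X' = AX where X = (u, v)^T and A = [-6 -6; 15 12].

u(t) = K_1e^(3t)sin(3t) - K_1e^(3t)cos(3t) - K_2e^(3t)sin(3t) - K_2e^(3t)cos(3t), v(t) = -2K_1e^(3t)sin(3t) + K_1e^(3t)cos(3t) + K_2e^(3t)sin(3t) + 2K_2e^(3t)cos(3t)

Coefficient matrix A = [[-6, -6], [15, 12]].
Characteristic polynomial det(A - λI) = λ^2 - 6λ + 18 = 0.
Eigenvalues λ = 3 ± 3i (complex conjugate pair).
For λ=3+3i: an eigenvector is (-1,1) - i(1,-2) = (-1 - i, 1 + 2i).
A real fundamental pair from Re and Im of e^((3+3i)t)v: X_1 = e^(3t)(cos(3t)·(-1,1) + sin(3t)·(1,-2)), X_2 = e^(3t)(sin(3t)·(-1,1) - cos(3t)·(1,-2)).
General solution: K_1X_1 + K_2X_2.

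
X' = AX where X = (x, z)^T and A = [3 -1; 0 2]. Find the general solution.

x(t) = -C_1e^(3t) + C_2e^(2t), z(t) = C_2e^(2t)

Coefficient matrix A = [[3, -1], [0, 2]].
Characteristic polynomial det(A - λI) = λ^2 - 5λ + 6 = 0.
Eigenvalues λ = 3, 2.
For λ=3: (A-λI) row 1 is [0, -1], so an eigenvector is (-1, 0).
For λ=2: (A-λI) row 1 is [1, -1], so an eigenvector is (1, 1).
General solution: C_1e^(3t)(-1,0) + C_2e^(2t)(1,1).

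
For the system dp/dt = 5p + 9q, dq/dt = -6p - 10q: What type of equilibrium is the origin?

A = [[5,9],[-6,-10]]; det(A-λI) = λ^2 + 5λ + 4.
λ = -1, -4: both negative.

stable node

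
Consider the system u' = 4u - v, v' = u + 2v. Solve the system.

Coefficient matrix A = [[4, -1], [1, 2]].
Characteristic polynomial det(A - λI) = λ^2 - 6λ + 9 = 0.
Single eigenvalue λ = 3 with algebraic multiplicity 2.
Eigenvector v = (-1,-1); generalized eigenvector w with (A-λI)w=v is (-3,-2).
General solution: e^(3t)[c_1·v + c_2·(t·v + w)].

u(t) = -c_1e^(3t) - c_2te^(3t) - 3c_2e^(3t), v(t) = -c_1e^(3t) - c_2te^(3t) - 2c_2e^(3t)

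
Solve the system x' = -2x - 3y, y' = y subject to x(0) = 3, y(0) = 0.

Coefficient matrix A = [[-2, -3], [0, 1]].
Characteristic polynomial det(A - λI) = λ^2 + λ - 2 = 0.
Eigenvalues λ = -2, 1.
For λ=-2: (A-λI) row 1 is [0, -3], so an eigenvector is (-1, 0).
For λ=1: (A-λI) row 1 is [-3, -3], so an eigenvector is (-1, 1).
General solution: C_1e^(-2t)(-1,0) + C_2e^(t)(-1,1).
Applying x(0)=3, y(0)=0 gives C_1=-3, C_2=0.

x(t) = 3e^(-2t), y(t) = 0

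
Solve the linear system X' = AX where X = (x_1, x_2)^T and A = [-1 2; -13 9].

x_1(t) = C_1e^(4t)sin(t) - C_1e^(4t)cos(t) - C_2e^(4t)sin(t) - C_2e^(4t)cos(t), x_2(t) = 3C_1e^(4t)sin(t) - 2C_1e^(4t)cos(t) - 2C_2e^(4t)sin(t) - 3C_2e^(4t)cos(t)

Coefficient matrix A = [[-1, 2], [-13, 9]].
Characteristic polynomial det(A - λI) = λ^2 - 8λ + 17 = 0.
Eigenvalues λ = 4 ± i (complex conjugate pair).
For λ=4+i: an eigenvector is (-1,-2) - i(1,3) = (-1 - i, -2 - 3i).
A real fundamental pair from Re and Im of e^((4+i)t)v: X_1 = e^(4t)(cos(t)·(-1,-2) + sin(t)·(1,3)), X_2 = e^(4t)(sin(t)·(-1,-2) - cos(t)·(1,3)).
General solution: C_1X_1 + C_2X_2.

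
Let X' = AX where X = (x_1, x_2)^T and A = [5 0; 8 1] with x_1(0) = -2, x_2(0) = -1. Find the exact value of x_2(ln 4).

-4084

A = [[5,0],[8,1]]; eigenvalues λ = 5, 1.
Eigenvectors: (1,2) for λ=5, (0,1) for λ=1.
From the initial condition, c_1 = -2, c_2 = 3.
x_2(ln 4) = (-2)(4^5)(2) + (3)(4^1)(1) = -4084.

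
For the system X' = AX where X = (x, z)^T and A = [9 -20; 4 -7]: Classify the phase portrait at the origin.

A = [[9,-20],[4,-7]]; det(A-λI) = λ^2 - 2λ + 17.
λ = 1 ± 4i: positive real part.

unstable spiral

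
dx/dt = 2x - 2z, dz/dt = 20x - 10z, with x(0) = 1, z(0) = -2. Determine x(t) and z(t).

x(t) = 5e^(-4t)sin(2t) + e^(-4t)cos(2t), z(t) = 16e^(-4t)sin(2t) - 2e^(-4t)cos(2t)

Coefficient matrix A = [[2, -2], [20, -10]].
Characteristic polynomial det(A - λI) = λ^2 + 8λ + 20 = 0.
Eigenvalues λ = -4 ± 2i (complex conjugate pair).
For λ=-4+2i: an eigenvector is (0,-1) - i(1,3) = (0 - i, -1 - 3i).
A real fundamental pair from Re and Im of e^((-4+2i)t)v: X_1 = e^(-4t)(cos(2t)·(0,-1) + sin(2t)·(1,3)), X_2 = e^(-4t)(sin(2t)·(0,-1) - cos(2t)·(1,3)).
General solution: K_1X_1 + K_2X_2.
Applying x(0)=1, z(0)=-2 gives K_1=5, K_2=-1.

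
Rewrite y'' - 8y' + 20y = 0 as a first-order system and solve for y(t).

Let x_1 = y, x_2 = y'. Then x_1' = x_2 and x_2' = -20x_1 + 8x_2.
A = [[0,1],[-20,8]]; det(A-λI) = λ^2 - 8λ + 20.
Eigenvalues λ = 4 ± 2i.

y(t) = c_1e^(4t)cos(2t) + c_2e^(4t)sin(2t)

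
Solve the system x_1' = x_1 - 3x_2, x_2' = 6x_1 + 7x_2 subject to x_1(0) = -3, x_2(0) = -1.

Coefficient matrix A = [[1, -3], [6, 7]].
Characteristic polynomial det(A - λI) = λ^2 - 8λ + 25 = 0.
Eigenvalues λ = 4 ± 3i (complex conjugate pair).
For λ=4+3i: an eigenvector is (1,-1) - i(0,1) = (1, -1 - i).
A real fundamental pair from Re and Im of e^((4+3i)t)v: X_1 = e^(4t)(cos(3t)·(1,-1) + sin(3t)·(0,1)), X_2 = e^(4t)(sin(3t)·(1,-1) - cos(3t)·(0,1)).
General solution: c_1X_1 + c_2X_2.
Applying x_1(0)=-3, x_2(0)=-1 gives c_1=-3, c_2=4.

x_1(t) = 4e^(4t)sin(3t) - 3e^(4t)cos(3t), x_2(t) = -7e^(4t)sin(3t) - e^(4t)cos(3t)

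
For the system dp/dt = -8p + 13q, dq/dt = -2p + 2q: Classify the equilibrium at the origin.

stable spiral

A = [[-8,13],[-2,2]]; det(A-λI) = λ^2 + 6λ + 10.
λ = -3 ± i: negative real part.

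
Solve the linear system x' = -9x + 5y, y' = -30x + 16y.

x(t) = C_1e^(t) + C_2e^(6t), y(t) = 2C_1e^(t) + 3C_2e^(6t)

Coefficient matrix A = [[-9, 5], [-30, 16]].
Characteristic polynomial det(A - λI) = λ^2 - 7λ + 6 = 0.
Eigenvalues λ = 1, 6.
For λ=1: (A-λI) row 1 is [-10, 5], so an eigenvector is (1, 2).
For λ=6: (A-λI) row 1 is [-15, 5], so an eigenvector is (1, 3).
General solution: C_1e^(t)(1,2) + C_2e^(6t)(1,3).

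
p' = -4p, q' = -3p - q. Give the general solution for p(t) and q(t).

Coefficient matrix A = [[-4, 0], [-3, -1]].
Characteristic polynomial det(A - λI) = λ^2 + 5λ + 4 = 0.
Eigenvalues λ = -1, -4.
For λ=-1: (A-λI) row 1 is [-3, 0], so an eigenvector is (0, -1).
For λ=-4: (A-λI) row 2 is [-3, 3], so an eigenvector is (1, 1).
General solution: K_1e^(-t)(0,-1) + K_2e^(-4t)(1,1).

p(t) = K_2e^(-4t), q(t) = -K_1e^(-t) + K_2e^(-4t)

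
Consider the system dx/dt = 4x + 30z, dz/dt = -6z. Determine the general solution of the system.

x(t) = -3K_1e^(-6t) + K_2e^(4t), z(t) = K_1e^(-6t)

Coefficient matrix A = [[4, 30], [0, -6]].
Characteristic polynomial det(A - λI) = λ^2 + 2λ - 24 = 0.
Eigenvalues λ = -6, 4.
For λ=-6: (A-λI) row 1 is [10, 30], so an eigenvector is (-3, 1).
For λ=4: (A-λI) row 1 is [0, 30], so an eigenvector is (1, 0).
General solution: K_1e^(-6t)(-3,1) + K_2e^(4t)(1,0).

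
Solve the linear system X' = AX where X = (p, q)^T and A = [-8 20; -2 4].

p(t) = 3K_1e^(-2t)sin(2t) - K_1e^(-2t)cos(2t) - K_2e^(-2t)sin(2t) - 3K_2e^(-2t)cos(2t), q(t) = K_1e^(-2t)sin(2t) - K_2e^(-2t)cos(2t)

Coefficient matrix A = [[-8, 20], [-2, 4]].
Characteristic polynomial det(A - λI) = λ^2 + 4λ + 8 = 0.
Eigenvalues λ = -2 ± 2i (complex conjugate pair).
For λ=-2+2i: an eigenvector is (-1,0) - i(3,1) = (-1 - 3i, 0 - i).
A real fundamental pair from Re and Im of e^((-2+2i)t)v: X_1 = e^(-2t)(cos(2t)·(-1,0) + sin(2t)·(3,1)), X_2 = e^(-2t)(sin(2t)·(-1,0) - cos(2t)·(3,1)).
General solution: K_1X_1 + K_2X_2.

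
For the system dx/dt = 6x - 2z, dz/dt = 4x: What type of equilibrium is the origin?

unstable node

A = [[6,-2],[4,0]]; det(A-λI) = λ^2 - 6λ + 8.
λ = 2, 4: both positive.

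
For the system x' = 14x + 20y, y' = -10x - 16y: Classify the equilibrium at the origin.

A = [[14,20],[-10,-16]]; det(A-λI) = λ^2 + 2λ - 24.
λ = -6, 4: opposite signs.

saddle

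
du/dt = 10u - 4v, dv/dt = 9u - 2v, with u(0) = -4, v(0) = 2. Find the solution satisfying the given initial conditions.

Coefficient matrix A = [[10, -4], [9, -2]].
Characteristic polynomial det(A - λI) = λ^2 - 8λ + 16 = 0.
Single eigenvalue λ = 4 with algebraic multiplicity 2.
Eigenvector v = (2,3); generalized eigenvector w with (A-λI)w=v is (-1,-2).
General solution: e^(4t)[K_1·v + K_2·(t·v + w)].
Applying u(0)=-4, v(0)=2 gives K_1=-10, K_2=-16.

u(t) = -32te^(4t) - 4e^(4t), v(t) = -48te^(4t) + 2e^(4t)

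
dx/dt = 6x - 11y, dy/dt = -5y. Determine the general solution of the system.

x(t) = -c_1e^(-5t) + c_2e^(6t), y(t) = -c_1e^(-5t)

Coefficient matrix A = [[6, -11], [0, -5]].
Characteristic polynomial det(A - λI) = λ^2 - λ - 30 = 0.
Eigenvalues λ = -5, 6.
For λ=-5: (A-λI) row 1 is [11, -11], so an eigenvector is (-1, -1).
For λ=6: (A-λI) row 1 is [0, -11], so an eigenvector is (1, 0).
General solution: c_1e^(-5t)(-1,-1) + c_2e^(6t)(1,0).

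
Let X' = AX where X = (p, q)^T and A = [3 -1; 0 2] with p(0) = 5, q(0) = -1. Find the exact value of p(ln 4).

368

A = [[3,-1],[0,2]]; eigenvalues λ = 3, 2.
Eigenvectors: (-1,0) for λ=3, (1,1) for λ=2.
From the initial condition, c_1 = -6, c_2 = -1.
p(ln 4) = (-6)(4^3)(-1) + (-1)(4^2)(1) = 368.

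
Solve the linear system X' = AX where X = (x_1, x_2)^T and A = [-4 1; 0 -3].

x_1(t) = -C_1e^(-3t) + C_2e^(-4t), x_2(t) = -C_1e^(-3t)

Coefficient matrix A = [[-4, 1], [0, -3]].
Characteristic polynomial det(A - λI) = λ^2 + 7λ + 12 = 0.
Eigenvalues λ = -3, -4.
For λ=-3: (A-λI) row 1 is [-1, 1], so an eigenvector is (-1, -1).
For λ=-4: (A-λI) row 1 is [0, 1], so an eigenvector is (1, 0).
General solution: C_1e^(-3t)(-1,-1) + C_2e^(-4t)(1,0).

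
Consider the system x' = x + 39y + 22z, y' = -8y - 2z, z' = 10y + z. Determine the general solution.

Coefficient matrix A = [[1, 39, 22], [0, -8, -2], [0, 10, 1]].
det(A - λI) = 0 gives eigenvalues λ = 1, -3, -4.
For λ=1: eigenvector (1,0,0).
For λ=-3: eigenvector (-8,-2,5).
For λ=-4: eigenvector (1,1,-2).
General solution: K_1e^(t)(1,0,0) + K_2e^(-3t)(-8,-2,5) + K_3e^(-4t)(1,1,-2).

x(t) = K_1e^(t) - 8K_2e^(-3t) + K_3e^(-4t), y(t) = -2K_2e^(-3t) + K_3e^(-4t), z(t) = 5K_2e^(-3t) - 2K_3e^(-4t)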